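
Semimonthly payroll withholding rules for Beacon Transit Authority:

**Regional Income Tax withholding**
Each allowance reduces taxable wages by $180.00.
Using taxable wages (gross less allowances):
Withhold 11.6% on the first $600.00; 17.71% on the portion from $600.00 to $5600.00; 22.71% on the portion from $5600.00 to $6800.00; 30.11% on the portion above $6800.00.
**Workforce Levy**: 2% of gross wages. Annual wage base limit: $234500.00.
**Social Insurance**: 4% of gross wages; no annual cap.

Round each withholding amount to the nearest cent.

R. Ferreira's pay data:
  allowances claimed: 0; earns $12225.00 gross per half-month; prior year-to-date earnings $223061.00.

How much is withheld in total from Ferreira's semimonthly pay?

$3578.87

Regional Income Tax: taxable = $12225.00
  $1227.62 + 30.11% × ($12225.00 − $6800.00) = $1227.62 + 30.11% × $5425.00 = $2861.09
Workforce Levy: cap $234500.00 − YTD $223061.00 = $11439.00 subject; 2% × $11439.00 = $228.78
Social Insurance: 4% × $12225.00 = $489.00
Total: $2861.09 + $228.78 + $489.00 = $3578.87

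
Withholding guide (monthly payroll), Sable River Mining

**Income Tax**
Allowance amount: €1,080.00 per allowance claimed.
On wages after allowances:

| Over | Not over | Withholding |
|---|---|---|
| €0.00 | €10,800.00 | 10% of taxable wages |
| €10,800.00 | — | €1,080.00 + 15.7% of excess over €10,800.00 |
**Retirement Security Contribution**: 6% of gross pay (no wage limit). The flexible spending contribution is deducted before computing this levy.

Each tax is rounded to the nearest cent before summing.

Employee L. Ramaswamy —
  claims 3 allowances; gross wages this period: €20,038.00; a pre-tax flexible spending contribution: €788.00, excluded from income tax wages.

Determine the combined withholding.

€3,052.97

Income Tax: taxable = €20,038.00 − €788.00 − 3×€1,080.00 = €16,010.00
  €1,080.00 + 15.7% × (€16,010.00 − €10,800.00) = €1,080.00 + 15.7% × €5,210.00 = €1,897.97
Retirement Security Contribution: 6% × €19,250.00 = €1,155.00
Total: €1,897.97 + €1,155.00 = €3,052.97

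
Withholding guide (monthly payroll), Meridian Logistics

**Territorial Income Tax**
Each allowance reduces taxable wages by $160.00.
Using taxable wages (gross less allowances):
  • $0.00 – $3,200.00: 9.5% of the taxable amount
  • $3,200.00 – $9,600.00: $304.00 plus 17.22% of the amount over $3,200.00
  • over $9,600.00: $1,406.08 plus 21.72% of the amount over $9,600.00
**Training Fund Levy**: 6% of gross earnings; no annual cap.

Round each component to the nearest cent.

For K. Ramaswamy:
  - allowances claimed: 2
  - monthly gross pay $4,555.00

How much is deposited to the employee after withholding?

$3,799.47

Territorial Income Tax: taxable = $4,555.00 − 2×$160.00 = $4,235.00
  $304.00 + 17.22% × ($4,235.00 − $3,200.00) = $304.00 + 17.22% × $1,035.00 = $482.23
Training Fund Levy: 6% × $4,555.00 = $273.30
Total withheld: $482.23 + $273.30 = $755.53
Net pay: $4,555.00 − $755.53 = $3,799.47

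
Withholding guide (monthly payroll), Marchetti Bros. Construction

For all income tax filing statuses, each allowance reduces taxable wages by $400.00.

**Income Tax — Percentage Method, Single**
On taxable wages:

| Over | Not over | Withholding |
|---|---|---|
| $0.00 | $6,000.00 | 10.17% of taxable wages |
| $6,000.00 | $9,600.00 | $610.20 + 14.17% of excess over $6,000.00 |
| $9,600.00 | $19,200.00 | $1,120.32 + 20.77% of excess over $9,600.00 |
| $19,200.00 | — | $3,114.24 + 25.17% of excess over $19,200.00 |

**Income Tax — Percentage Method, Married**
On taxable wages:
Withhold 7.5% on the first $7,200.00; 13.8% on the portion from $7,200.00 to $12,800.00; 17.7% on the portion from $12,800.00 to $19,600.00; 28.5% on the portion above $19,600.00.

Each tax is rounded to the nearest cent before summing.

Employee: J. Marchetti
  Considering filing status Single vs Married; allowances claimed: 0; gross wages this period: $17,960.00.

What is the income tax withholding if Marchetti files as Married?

Income Tax (Married): taxable = $17,960.00
  $1,312.80 + 17.7% × ($17,960.00 − $12,800.00) = $1,312.80 + 17.7% × $5,160.00 = $2,226.12

$2,226.12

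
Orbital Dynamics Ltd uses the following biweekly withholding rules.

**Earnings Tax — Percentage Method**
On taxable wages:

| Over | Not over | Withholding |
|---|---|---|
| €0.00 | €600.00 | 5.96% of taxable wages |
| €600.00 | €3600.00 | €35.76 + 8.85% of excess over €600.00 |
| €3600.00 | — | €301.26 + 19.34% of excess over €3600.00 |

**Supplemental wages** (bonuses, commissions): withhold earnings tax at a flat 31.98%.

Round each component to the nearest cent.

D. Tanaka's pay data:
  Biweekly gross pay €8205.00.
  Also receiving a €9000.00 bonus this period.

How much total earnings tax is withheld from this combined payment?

Earnings Tax: taxable = €8205.00
  €301.26 + 19.34% × (€8205.00 − €3600.00) = €301.26 + 19.34% × €4605.00 = €1191.87
Supplemental (31.98% flat on bonus): 31.98% × €9000.00 = €2878.20
Total earnings tax: €1191.87 + €2878.20 = €4070.07

€4070.07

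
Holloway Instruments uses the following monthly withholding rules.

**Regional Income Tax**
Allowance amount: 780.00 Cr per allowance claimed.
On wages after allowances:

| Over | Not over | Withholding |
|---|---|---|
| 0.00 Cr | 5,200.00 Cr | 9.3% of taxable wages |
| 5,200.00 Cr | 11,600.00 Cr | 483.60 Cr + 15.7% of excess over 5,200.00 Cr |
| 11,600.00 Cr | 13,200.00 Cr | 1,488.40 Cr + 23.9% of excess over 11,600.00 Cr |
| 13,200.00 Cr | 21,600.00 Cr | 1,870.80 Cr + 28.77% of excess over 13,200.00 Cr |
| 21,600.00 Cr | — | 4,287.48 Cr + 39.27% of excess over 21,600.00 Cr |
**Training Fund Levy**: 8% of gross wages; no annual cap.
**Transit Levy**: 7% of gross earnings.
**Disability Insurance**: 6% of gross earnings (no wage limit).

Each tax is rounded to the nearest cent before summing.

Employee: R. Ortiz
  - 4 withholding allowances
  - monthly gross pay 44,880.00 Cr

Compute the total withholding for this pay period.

21,629.11 Cr

Regional Income Tax: taxable = 44,880.00 Cr − 4×780.00 Cr = 41,760.00 Cr
  4,287.48 Cr + 39.27% × (41,760.00 Cr − 21,600.00 Cr) = 4,287.48 Cr + 39.27% × 20,160.00 Cr = 12,204.31 Cr
Training Fund Levy: 8% × 44,880.00 Cr = 3,590.40 Cr
Transit Levy: 7% × 44,880.00 Cr = 3,141.60 Cr
Disability Insurance: 6% × 44,880.00 Cr = 2,692.80 Cr
Total: 12,204.31 Cr + 3,590.40 Cr + 3,141.60 Cr + 2,692.80 Cr = 21,629.11 Cr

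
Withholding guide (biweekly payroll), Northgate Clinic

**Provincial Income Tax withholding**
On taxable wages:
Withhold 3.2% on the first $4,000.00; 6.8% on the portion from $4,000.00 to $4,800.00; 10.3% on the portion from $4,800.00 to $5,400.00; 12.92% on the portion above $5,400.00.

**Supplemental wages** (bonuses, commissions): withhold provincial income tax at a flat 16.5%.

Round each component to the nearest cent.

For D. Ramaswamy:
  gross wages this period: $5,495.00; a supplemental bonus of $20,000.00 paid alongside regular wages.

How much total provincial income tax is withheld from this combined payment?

$3,556.47

Provincial Income Tax: taxable = $5,495.00
  $244.20 + 12.92% × ($5,495.00 − $5,400.00) = $244.20 + 12.92% × $95.00 = $256.47
Supplemental (16.5% flat on bonus): 16.5% × $20,000.00 = $3,300.00
Total provincial income tax: $256.47 + $3,300.00 = $3,556.47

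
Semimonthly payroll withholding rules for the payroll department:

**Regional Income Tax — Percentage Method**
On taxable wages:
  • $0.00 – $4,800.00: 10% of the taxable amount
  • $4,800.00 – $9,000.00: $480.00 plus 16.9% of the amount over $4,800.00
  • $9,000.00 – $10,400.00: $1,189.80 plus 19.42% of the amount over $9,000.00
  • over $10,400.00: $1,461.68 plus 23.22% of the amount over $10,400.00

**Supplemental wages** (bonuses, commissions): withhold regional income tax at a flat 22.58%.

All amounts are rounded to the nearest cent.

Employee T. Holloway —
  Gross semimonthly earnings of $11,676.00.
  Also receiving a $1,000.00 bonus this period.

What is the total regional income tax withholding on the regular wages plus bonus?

Regional Income Tax: taxable = $11,676.00
  $1,461.68 + 23.22% × ($11,676.00 − $10,400.00) = $1,461.68 + 23.22% × $1,276.00 = $1,757.97
Supplemental (22.58% flat on bonus): 22.58% × $1,000.00 = $225.80
Total regional income tax: $1,757.97 + $225.80 = $1,983.77

$1,983.77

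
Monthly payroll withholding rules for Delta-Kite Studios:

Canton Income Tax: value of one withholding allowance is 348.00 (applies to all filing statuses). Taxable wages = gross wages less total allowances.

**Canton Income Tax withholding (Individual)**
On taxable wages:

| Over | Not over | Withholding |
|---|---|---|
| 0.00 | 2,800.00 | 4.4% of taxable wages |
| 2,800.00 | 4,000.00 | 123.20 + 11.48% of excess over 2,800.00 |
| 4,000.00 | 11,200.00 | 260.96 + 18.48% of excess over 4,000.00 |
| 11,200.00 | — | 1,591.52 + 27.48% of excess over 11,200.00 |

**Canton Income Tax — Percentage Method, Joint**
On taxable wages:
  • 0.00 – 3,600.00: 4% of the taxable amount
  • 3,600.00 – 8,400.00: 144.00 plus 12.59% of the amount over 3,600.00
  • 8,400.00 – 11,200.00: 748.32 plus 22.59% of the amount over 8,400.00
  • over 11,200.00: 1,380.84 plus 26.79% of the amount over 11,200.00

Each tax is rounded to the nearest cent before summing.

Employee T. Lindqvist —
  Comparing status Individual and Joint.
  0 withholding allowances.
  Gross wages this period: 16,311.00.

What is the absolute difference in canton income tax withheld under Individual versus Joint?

245.94

Canton Income Tax (Individual): taxable = 16,311.00
  1,591.52 + 27.48% × (16,311.00 − 11,200.00) = 1,591.52 + 27.48% × 5,111.00 = 2,996.02
Canton Income Tax (Joint): taxable = 16,311.00
  1,380.84 + 26.79% × (16,311.00 − 11,200.00) = 1,380.84 + 26.79% × 5,111.00 = 2,750.08
Difference: |2,996.02 − 2,750.08| = 245.94 (higher under Individual)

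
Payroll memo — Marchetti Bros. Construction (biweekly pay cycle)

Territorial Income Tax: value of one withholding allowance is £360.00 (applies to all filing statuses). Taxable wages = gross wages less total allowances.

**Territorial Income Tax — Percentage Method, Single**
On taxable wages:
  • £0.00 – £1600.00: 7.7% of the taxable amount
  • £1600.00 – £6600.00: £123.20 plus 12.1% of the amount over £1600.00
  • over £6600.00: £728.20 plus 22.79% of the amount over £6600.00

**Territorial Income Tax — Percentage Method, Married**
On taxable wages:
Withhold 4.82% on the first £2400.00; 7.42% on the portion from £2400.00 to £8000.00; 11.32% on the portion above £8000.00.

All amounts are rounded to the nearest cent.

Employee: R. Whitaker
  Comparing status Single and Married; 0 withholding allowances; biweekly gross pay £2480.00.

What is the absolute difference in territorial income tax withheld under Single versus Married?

£108.06

Territorial Income Tax (Single): taxable = £2480.00
  £123.20 + 12.1% × (£2480.00 − £1600.00) = £123.20 + 12.1% × £880.00 = £229.68
Territorial Income Tax (Married): taxable = £2480.00
  £115.68 + 7.42% × (£2480.00 − £2400.00) = £115.68 + 7.42% × £80.00 = £121.62
Difference: |£229.68 − £121.62| = £108.06 (higher under Single)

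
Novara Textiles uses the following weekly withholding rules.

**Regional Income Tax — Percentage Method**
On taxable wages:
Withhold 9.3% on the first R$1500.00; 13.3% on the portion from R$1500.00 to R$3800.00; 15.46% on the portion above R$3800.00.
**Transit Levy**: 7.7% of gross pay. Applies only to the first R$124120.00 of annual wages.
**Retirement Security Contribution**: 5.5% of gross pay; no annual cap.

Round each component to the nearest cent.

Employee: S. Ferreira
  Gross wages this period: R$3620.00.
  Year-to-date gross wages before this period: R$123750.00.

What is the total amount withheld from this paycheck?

R$649.05

Regional Income Tax: taxable = R$3620.00
  R$139.50 + 13.3% × (R$3620.00 − R$1500.00) = R$139.50 + 13.3% × R$2120.00 = R$421.46
Transit Levy: cap R$124120.00 − YTD R$123750.00 = R$370.00 subject; 7.7% × R$370.00 = R$28.49
Retirement Security Contribution: 5.5% × R$3620.00 = R$199.10
Total: R$421.46 + R$28.49 + R$199.10 = R$649.05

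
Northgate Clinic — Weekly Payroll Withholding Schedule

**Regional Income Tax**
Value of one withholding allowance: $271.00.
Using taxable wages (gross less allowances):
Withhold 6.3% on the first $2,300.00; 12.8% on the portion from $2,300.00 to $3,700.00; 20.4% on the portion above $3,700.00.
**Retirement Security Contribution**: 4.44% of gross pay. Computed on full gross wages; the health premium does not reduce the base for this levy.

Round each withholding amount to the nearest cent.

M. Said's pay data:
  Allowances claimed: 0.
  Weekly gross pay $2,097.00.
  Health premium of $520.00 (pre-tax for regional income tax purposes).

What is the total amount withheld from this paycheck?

$192.46

Regional Income Tax: taxable = $2,097.00 − $520.00 = $1,577.00
  6.3% × $1,577.00 = $99.35
Retirement Security Contribution: 4.44% × $2,097.00 = $93.11
Total: $99.35 + $93.11 = $192.46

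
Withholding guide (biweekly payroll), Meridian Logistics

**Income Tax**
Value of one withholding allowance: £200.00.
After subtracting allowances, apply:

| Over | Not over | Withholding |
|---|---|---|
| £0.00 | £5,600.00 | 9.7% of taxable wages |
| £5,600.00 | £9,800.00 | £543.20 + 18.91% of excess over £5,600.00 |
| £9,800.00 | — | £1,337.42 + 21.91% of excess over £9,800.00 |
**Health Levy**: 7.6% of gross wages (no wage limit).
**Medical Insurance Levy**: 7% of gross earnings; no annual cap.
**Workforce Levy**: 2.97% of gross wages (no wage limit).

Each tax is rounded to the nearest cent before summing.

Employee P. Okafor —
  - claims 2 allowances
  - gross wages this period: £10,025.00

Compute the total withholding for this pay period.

Income Tax: taxable = £10,025.00 − 2×£200.00 = £9,625.00
  £543.20 + 18.91% × (£9,625.00 − £5,600.00) = £543.20 + 18.91% × £4,025.00 = £1,304.33
Health Levy: 7.6% × £10,025.00 = £761.90
Medical Insurance Levy: 7% × £10,025.00 = £701.75
Workforce Levy: 2.97% × £10,025.00 = £297.74
Total: £1,304.33 + £761.90 + £701.75 + £297.74 = £3,065.72

£3,065.72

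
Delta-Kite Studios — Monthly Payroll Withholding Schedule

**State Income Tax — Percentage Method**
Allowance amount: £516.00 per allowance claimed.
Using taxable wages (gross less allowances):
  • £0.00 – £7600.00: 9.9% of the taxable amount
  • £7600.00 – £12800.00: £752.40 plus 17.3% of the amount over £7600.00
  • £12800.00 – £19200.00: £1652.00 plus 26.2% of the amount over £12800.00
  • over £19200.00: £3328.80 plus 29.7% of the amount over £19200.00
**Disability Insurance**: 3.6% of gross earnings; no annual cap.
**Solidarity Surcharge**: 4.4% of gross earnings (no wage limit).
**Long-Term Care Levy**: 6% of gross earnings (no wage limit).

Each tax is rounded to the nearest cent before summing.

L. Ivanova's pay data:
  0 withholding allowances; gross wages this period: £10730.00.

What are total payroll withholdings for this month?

State Income Tax: taxable = £10730.00
  £752.40 + 17.3% × (£10730.00 − £7600.00) = £752.40 + 17.3% × £3130.00 = £1293.89
Disability Insurance: 3.6% × £10730.00 = £386.28
Solidarity Surcharge: 4.4% × £10730.00 = £472.12
Long-Term Care Levy: 6% × £10730.00 = £643.80
Total: £1293.89 + £386.28 + £472.12 + £643.80 = £2796.09

£2796.09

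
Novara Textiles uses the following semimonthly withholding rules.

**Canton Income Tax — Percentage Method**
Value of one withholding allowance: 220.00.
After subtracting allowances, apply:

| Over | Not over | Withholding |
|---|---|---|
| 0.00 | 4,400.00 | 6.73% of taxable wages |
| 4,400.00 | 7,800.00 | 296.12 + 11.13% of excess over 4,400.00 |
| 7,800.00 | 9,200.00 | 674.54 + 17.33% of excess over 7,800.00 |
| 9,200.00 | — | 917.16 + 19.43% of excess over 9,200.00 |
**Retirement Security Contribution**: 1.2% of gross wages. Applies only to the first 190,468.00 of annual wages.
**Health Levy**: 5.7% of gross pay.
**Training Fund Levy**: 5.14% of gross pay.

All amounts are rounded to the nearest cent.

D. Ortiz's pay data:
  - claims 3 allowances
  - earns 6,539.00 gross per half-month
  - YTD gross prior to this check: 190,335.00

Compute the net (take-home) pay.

Canton Income Tax: taxable = 6,539.00 − 3×220.00 = 5,879.00
  296.12 + 11.13% × (5,879.00 − 4,400.00) = 296.12 + 11.13% × 1,479.00 = 460.73
Retirement Security Contribution: cap 190,468.00 − YTD 190,335.00 = 133.00 subject; 1.2% × 133.00 = 1.60
Health Levy: 5.7% × 6,539.00 = 372.72
Training Fund Levy: 5.14% × 6,539.00 = 336.10
Total withheld: 460.73 + 1.60 + 372.72 + 336.10 = 1,171.15
Net pay: 6,539.00 − 1,171.15 = 5,367.85

5,367.85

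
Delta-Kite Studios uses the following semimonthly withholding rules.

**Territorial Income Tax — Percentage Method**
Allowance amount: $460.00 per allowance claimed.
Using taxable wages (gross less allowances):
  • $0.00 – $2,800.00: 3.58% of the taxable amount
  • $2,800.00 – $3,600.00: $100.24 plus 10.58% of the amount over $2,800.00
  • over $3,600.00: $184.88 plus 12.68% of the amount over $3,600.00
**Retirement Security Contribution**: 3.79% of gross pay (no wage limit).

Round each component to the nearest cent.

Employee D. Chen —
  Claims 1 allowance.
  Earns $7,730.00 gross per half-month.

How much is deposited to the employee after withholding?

$6,786.79

Territorial Income Tax: taxable = $7,730.00 − 1×$460.00 = $7,270.00
  $184.88 + 12.68% × ($7,270.00 − $3,600.00) = $184.88 + 12.68% × $3,670.00 = $650.24
Retirement Security Contribution: 3.79% × $7,730.00 = $292.97
Total withheld: $650.24 + $292.97 = $943.21
Net pay: $7,730.00 − $943.21 = $6,786.79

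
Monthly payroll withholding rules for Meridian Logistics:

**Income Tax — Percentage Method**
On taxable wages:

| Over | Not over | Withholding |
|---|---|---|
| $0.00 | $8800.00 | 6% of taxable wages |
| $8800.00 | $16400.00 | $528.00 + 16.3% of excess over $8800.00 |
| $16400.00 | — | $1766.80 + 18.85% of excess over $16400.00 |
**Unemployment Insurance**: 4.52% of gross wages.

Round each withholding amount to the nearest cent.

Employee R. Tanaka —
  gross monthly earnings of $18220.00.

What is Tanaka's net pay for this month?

Income Tax: taxable = $18220.00
  $1766.80 + 18.85% × ($18220.00 − $16400.00) = $1766.80 + 18.85% × $1820.00 = $2109.87
Unemployment Insurance: 4.52% × $18220.00 = $823.54
Total withheld: $2109.87 + $823.54 = $2933.41
Net pay: $18220.00 − $2933.41 = $15286.59

$15286.59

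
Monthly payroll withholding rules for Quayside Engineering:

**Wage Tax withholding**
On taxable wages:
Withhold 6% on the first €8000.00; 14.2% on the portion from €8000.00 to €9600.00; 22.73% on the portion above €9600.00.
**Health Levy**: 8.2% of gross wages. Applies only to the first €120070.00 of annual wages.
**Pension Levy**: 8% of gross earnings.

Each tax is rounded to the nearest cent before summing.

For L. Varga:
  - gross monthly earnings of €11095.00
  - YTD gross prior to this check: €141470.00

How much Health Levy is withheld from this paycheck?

Health Levy: YTD €141470.00 ≥ cap €120070.00 → €0.00

€0.00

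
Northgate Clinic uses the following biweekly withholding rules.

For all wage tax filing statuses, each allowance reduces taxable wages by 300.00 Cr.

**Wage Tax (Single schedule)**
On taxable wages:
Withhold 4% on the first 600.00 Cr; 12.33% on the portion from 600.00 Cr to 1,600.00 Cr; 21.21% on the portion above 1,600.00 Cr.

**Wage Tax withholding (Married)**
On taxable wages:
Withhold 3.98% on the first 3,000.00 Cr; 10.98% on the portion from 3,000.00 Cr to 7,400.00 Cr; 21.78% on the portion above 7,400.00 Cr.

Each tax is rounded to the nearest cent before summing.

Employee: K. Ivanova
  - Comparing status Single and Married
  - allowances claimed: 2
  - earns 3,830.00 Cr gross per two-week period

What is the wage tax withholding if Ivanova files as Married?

Wage Tax (Married): taxable = 3,830.00 Cr − 2×300.00 Cr = 3,230.00 Cr
  119.40 Cr + 10.98% × (3,230.00 Cr − 3,000.00 Cr) = 119.40 Cr + 10.98% × 230.00 Cr = 144.65 Cr

144.65 Cr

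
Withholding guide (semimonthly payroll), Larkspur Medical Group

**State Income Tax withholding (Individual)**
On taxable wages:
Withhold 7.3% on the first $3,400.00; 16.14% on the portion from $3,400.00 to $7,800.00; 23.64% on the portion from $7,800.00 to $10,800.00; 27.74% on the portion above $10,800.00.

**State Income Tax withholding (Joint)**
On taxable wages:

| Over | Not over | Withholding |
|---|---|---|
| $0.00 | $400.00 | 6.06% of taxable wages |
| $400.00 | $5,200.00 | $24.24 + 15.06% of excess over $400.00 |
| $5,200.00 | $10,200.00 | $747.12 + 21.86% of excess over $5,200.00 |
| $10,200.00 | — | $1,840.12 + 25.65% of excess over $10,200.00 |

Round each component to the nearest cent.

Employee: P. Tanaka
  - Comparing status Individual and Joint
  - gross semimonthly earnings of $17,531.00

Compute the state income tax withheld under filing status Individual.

$3,534.74

State Income Tax (Individual): taxable = $17,531.00
  $1,667.56 + 27.74% × ($17,531.00 − $10,800.00) = $1,667.56 + 27.74% × $6,731.00 = $3,534.74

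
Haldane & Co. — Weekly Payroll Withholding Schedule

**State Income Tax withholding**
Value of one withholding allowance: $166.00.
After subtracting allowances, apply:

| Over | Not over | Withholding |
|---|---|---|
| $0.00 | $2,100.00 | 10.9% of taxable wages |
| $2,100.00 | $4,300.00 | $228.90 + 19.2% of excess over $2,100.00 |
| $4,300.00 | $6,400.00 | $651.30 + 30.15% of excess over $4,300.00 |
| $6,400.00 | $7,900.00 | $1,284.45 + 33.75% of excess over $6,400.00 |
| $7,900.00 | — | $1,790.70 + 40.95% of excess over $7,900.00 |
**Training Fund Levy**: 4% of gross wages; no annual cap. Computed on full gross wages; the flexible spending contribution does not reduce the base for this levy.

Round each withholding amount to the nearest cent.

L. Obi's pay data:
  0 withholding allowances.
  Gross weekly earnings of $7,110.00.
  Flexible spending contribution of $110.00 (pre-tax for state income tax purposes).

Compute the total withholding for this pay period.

$1,771.35

State Income Tax: taxable = $7,110.00 − $110.00 = $7,000.00
  $1,284.45 + 33.75% × ($7,000.00 − $6,400.00) = $1,284.45 + 33.75% × $600.00 = $1,486.95
Training Fund Levy: 4% × $7,110.00 = $284.40
Total: $1,486.95 + $284.40 = $1,771.35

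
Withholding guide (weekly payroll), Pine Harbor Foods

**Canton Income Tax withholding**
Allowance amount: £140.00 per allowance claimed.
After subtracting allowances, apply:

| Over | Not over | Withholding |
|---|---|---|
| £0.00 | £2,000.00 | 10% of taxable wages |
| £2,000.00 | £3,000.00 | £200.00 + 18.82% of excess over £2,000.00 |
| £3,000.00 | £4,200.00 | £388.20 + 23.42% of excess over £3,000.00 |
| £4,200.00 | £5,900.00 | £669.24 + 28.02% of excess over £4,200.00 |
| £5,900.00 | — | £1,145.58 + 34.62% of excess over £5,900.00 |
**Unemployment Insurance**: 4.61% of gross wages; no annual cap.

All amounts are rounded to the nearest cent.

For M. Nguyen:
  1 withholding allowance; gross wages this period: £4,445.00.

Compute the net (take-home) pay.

£3,541.43

Canton Income Tax: taxable = £4,445.00 − 1×£140.00 = £4,305.00
  £669.24 + 28.02% × (£4,305.00 − £4,200.00) = £669.24 + 28.02% × £105.00 = £698.66
Unemployment Insurance: 4.61% × £4,445.00 = £204.91
Total withheld: £698.66 + £204.91 = £903.57
Net pay: £4,445.00 − £903.57 = £3,541.43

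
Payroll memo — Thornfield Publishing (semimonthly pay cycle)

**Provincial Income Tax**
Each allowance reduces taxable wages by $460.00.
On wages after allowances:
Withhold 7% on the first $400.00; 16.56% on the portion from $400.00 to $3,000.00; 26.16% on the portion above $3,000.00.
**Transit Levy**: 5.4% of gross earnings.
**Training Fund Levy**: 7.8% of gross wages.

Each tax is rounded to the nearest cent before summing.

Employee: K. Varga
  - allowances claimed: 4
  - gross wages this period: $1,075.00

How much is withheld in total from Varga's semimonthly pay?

$141.90

Provincial Income Tax: taxable = $1,075.00 − 4×$460.00 = $-765.00
  Taxable ≤ 0 → $0.00
Transit Levy: 5.4% × $1,075.00 = $58.05
Training Fund Levy: 7.8% × $1,075.00 = $83.85
Total: $0.00 + $58.05 + $83.85 = $141.90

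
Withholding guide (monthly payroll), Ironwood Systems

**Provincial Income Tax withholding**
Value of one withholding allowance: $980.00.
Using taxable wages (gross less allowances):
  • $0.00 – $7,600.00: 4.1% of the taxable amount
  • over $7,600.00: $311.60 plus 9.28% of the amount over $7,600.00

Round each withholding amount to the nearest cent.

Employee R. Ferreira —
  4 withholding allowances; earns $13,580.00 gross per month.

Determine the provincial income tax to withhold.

$502.77

Provincial Income Tax: taxable = $13,580.00 − 4×$980.00 = $9,660.00
  $311.60 + 9.28% × ($9,660.00 − $7,600.00) = $311.60 + 9.28% × $2,060.00 = $502.77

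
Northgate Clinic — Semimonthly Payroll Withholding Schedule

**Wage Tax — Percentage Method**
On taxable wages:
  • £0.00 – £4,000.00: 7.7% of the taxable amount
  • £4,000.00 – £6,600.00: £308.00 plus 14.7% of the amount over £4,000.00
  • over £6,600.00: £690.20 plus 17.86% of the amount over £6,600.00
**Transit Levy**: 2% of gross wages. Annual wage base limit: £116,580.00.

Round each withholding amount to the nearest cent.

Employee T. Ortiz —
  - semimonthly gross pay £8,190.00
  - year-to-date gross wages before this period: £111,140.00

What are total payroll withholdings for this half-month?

Wage Tax: taxable = £8,190.00
  £690.20 + 17.86% × (£8,190.00 − £6,600.00) = £690.20 + 17.86% × £1,590.00 = £974.17
Transit Levy: cap £116,580.00 − YTD £111,140.00 = £5,440.00 subject; 2% × £5,440.00 = £108.80
Total: £974.17 + £108.80 = £1,082.97

£1,082.97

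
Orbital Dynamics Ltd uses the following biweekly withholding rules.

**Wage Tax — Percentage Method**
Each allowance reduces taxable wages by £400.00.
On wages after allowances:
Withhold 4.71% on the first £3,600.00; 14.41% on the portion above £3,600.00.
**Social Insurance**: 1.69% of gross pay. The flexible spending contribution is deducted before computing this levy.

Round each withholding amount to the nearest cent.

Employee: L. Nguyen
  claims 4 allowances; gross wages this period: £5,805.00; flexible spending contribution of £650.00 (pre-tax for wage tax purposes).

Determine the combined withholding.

£254.56

Wage Tax: taxable = £5,805.00 − £650.00 − 4×£400.00 = £3,555.00
  4.71% × £3,555.00 = £167.44
Social Insurance: 1.69% × £5,155.00 = £87.12
Total: £167.44 + £87.12 = £254.56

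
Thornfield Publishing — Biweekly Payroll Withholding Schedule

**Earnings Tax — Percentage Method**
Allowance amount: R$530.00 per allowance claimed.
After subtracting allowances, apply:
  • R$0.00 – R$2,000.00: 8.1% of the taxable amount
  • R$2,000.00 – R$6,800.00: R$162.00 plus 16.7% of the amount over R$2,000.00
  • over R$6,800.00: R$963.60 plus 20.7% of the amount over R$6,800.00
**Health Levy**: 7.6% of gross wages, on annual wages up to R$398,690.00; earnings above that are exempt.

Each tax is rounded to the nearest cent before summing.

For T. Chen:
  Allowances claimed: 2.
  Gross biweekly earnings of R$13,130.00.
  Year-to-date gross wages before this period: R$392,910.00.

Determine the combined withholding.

R$2,493.77

Earnings Tax: taxable = R$13,130.00 − 2×R$530.00 = R$12,070.00
  R$963.60 + 20.7% × (R$12,070.00 − R$6,800.00) = R$963.60 + 20.7% × R$5,270.00 = R$2,054.49
Health Levy: cap R$398,690.00 − YTD R$392,910.00 = R$5,780.00 subject; 7.6% × R$5,780.00 = R$439.28
Total: R$2,054.49 + R$439.28 = R$2,493.77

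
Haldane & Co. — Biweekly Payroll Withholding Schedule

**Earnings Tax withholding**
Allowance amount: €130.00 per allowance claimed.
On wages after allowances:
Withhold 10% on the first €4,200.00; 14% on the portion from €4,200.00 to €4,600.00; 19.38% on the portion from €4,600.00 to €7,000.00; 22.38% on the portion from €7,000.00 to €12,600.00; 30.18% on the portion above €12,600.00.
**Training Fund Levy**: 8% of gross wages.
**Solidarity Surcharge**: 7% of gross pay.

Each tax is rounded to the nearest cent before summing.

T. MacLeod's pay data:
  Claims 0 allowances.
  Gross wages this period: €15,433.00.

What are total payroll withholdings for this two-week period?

Earnings Tax: taxable = €15,433.00
  €2,194.40 + 30.18% × (€15,433.00 − €12,600.00) = €2,194.40 + 30.18% × €2,833.00 = €3,049.40
Training Fund Levy: 8% × €15,433.00 = €1,234.64
Solidarity Surcharge: 7% × €15,433.00 = €1,080.31
Total: €3,049.40 + €1,234.64 + €1,080.31 = €5,364.35

€5,364.35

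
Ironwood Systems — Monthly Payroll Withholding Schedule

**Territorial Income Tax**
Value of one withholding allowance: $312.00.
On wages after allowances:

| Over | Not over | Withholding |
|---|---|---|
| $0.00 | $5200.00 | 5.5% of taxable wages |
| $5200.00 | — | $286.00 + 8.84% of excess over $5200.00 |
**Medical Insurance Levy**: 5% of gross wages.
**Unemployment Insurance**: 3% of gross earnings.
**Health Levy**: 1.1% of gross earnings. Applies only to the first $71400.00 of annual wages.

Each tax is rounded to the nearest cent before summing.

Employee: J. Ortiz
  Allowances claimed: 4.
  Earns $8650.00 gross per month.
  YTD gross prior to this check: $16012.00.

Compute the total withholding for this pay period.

Territorial Income Tax: taxable = $8650.00 − 4×$312.00 = $7402.00
  $286.00 + 8.84% × ($7402.00 − $5200.00) = $286.00 + 8.84% × $2202.00 = $480.66
Medical Insurance Levy: 5% × $8650.00 = $432.50
Unemployment Insurance: 3% × $8650.00 = $259.50
Health Levy: 1.1% × $8650.00 = $95.15
Total: $480.66 + $432.50 + $259.50 + $95.15 = $1267.81

$1267.81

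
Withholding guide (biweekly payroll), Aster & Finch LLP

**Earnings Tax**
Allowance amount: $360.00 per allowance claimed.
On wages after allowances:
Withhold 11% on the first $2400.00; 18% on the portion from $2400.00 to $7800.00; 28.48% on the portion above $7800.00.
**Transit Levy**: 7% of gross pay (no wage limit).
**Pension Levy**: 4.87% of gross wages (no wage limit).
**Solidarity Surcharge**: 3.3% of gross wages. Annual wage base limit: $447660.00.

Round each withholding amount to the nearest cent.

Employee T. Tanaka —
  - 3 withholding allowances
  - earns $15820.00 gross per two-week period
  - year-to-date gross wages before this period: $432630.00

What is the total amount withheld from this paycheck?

$5586.33

Earnings Tax: taxable = $15820.00 − 3×$360.00 = $14740.00
  $1236.00 + 28.48% × ($14740.00 − $7800.00) = $1236.00 + 28.48% × $6940.00 = $3212.51
Transit Levy: 7% × $15820.00 = $1107.40
Pension Levy: 4.87% × $15820.00 = $770.43
Solidarity Surcharge: cap $447660.00 − YTD $432630.00 = $15030.00 subject; 3.3% × $15030.00 = $495.99
Total: $3212.51 + $1107.40 + $770.43 + $495.99 = $5586.33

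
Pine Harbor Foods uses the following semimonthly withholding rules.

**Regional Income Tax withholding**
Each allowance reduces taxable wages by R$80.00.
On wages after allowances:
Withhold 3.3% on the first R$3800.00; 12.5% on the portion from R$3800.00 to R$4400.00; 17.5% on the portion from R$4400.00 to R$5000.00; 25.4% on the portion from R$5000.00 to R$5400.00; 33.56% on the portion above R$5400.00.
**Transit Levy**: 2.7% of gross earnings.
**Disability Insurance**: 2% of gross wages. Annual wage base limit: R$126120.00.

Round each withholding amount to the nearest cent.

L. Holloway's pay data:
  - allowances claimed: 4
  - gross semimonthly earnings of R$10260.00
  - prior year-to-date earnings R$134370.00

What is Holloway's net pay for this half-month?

R$8052.36

Regional Income Tax: taxable = R$10260.00 − 4×R$80.00 = R$9940.00
  R$407.00 + 33.56% × (R$9940.00 − R$5400.00) = R$407.00 + 33.56% × R$4540.00 = R$1930.62
Transit Levy: 2.7% × R$10260.00 = R$277.02
Disability Insurance: YTD R$134370.00 ≥ cap R$126120.00 → R$0.00
Total withheld: R$1930.62 + R$277.02 + R$0.00 = R$2207.64
Net pay: R$10260.00 − R$2207.64 = R$8052.36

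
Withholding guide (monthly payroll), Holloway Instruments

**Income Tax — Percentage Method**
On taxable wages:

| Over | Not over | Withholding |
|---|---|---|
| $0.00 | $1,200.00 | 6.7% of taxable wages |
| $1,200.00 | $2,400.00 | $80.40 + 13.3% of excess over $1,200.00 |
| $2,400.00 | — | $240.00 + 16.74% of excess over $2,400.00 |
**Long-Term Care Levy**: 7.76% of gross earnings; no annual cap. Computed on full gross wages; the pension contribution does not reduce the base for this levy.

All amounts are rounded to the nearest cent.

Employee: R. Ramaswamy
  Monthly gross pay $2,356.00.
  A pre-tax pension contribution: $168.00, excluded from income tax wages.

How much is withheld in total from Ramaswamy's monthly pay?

Income Tax: taxable = $2,356.00 − $168.00 = $2,188.00
  $80.40 + 13.3% × ($2,188.00 − $1,200.00) = $80.40 + 13.3% × $988.00 = $211.80
Long-Term Care Levy: 7.76% × $2,356.00 = $182.83
Total: $211.80 + $182.83 = $394.63

$394.63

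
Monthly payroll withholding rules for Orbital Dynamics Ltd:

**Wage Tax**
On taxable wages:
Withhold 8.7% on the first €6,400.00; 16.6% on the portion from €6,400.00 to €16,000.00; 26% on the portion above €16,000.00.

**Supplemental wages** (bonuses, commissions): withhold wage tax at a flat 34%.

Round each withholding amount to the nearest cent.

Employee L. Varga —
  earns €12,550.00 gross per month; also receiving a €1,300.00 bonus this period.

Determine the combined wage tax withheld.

Wage Tax: taxable = €12,550.00
  €556.80 + 16.6% × (€12,550.00 − €6,400.00) = €556.80 + 16.6% × €6,150.00 = €1,577.70
Supplemental (34% flat on bonus): 34% × €1,300.00 = €442.00
Total wage tax: €1,577.70 + €442.00 = €2,019.70

€2,019.70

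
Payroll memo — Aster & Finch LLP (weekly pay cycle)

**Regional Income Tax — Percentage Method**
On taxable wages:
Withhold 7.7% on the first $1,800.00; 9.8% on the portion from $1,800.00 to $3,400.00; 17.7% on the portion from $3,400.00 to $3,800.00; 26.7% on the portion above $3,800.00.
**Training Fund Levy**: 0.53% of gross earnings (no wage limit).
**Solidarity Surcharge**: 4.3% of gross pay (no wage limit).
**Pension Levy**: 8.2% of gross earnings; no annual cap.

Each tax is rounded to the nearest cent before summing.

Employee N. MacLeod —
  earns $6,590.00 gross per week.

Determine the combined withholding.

$1,969.81

Regional Income Tax: taxable = $6,590.00
  $366.20 + 26.7% × ($6,590.00 − $3,800.00) = $366.20 + 26.7% × $2,790.00 = $1,111.13
Training Fund Levy: 0.53% × $6,590.00 = $34.93
Solidarity Surcharge: 4.3% × $6,590.00 = $283.37
Pension Levy: 8.2% × $6,590.00 = $540.38
Total: $1,111.13 + $34.93 + $283.37 + $540.38 = $1,969.81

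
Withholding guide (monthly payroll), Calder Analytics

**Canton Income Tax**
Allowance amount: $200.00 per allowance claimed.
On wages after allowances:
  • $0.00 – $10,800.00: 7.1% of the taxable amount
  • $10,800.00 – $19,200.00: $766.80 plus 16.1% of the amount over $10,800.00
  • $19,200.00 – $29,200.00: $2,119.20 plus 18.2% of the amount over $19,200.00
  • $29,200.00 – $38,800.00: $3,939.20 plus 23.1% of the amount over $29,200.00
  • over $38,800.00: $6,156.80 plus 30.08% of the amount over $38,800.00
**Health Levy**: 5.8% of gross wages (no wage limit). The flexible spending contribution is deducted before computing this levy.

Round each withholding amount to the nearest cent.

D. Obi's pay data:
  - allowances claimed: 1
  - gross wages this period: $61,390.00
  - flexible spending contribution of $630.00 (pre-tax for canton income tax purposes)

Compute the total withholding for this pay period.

$16,226.29

Canton Income Tax: taxable = $61,390.00 − $630.00 − 1×$200.00 = $60,560.00
  $6,156.80 + 30.08% × ($60,560.00 − $38,800.00) = $6,156.80 + 30.08% × $21,760.00 = $12,702.21
Health Levy: 5.8% × $60,760.00 = $3,524.08
Total: $12,702.21 + $3,524.08 = $16,226.29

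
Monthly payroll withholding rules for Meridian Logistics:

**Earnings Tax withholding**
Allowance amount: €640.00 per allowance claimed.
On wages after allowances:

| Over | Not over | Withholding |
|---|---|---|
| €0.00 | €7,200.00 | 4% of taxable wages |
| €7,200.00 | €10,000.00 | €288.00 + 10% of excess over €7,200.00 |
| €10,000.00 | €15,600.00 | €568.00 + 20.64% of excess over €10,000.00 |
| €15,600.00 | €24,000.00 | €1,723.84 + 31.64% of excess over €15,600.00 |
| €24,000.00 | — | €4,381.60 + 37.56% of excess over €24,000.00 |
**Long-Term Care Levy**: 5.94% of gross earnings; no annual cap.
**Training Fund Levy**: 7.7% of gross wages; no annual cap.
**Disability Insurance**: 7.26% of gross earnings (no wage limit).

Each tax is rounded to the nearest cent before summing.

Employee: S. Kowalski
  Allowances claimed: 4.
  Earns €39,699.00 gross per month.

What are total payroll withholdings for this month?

Earnings Tax: taxable = €39,699.00 − 4×€640.00 = €37,139.00
  €4,381.60 + 37.56% × (€37,139.00 − €24,000.00) = €4,381.60 + 37.56% × €13,139.00 = €9,316.61
Long-Term Care Levy: 5.94% × €39,699.00 = €2,358.12
Training Fund Levy: 7.7% × €39,699.00 = €3,056.82
Disability Insurance: 7.26% × €39,699.00 = €2,882.15
Total: €9,316.61 + €2,358.12 + €3,056.82 + €2,882.15 = €17,613.70

€17,613.70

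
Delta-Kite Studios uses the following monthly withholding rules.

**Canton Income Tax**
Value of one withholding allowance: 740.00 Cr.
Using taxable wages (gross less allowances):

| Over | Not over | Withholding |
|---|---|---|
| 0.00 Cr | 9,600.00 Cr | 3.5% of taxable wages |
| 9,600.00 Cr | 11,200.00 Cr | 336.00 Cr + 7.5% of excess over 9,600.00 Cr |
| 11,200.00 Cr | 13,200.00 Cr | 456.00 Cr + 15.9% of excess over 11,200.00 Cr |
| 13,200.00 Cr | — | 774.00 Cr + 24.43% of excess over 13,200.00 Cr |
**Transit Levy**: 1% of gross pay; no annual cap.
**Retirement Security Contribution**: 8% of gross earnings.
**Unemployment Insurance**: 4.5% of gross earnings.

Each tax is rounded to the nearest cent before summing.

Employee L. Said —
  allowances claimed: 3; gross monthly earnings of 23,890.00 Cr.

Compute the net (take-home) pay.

17,821.63 Cr

Canton Income Tax: taxable = 23,890.00 Cr − 3×740.00 Cr = 21,670.00 Cr
  774.00 Cr + 24.43% × (21,670.00 Cr − 13,200.00 Cr) = 774.00 Cr + 24.43% × 8,470.00 Cr = 2,843.22 Cr
Transit Levy: 1% × 23,890.00 Cr = 238.90 Cr
Retirement Security Contribution: 8% × 23,890.00 Cr = 1,911.20 Cr
Unemployment Insurance: 4.5% × 23,890.00 Cr = 1,075.05 Cr
Total withheld: 2,843.22 Cr + 238.90 Cr + 1,911.20 Cr + 1,075.05 Cr = 6,068.37 Cr
Net pay: 23,890.00 Cr − 6,068.37 Cr = 17,821.63 Cr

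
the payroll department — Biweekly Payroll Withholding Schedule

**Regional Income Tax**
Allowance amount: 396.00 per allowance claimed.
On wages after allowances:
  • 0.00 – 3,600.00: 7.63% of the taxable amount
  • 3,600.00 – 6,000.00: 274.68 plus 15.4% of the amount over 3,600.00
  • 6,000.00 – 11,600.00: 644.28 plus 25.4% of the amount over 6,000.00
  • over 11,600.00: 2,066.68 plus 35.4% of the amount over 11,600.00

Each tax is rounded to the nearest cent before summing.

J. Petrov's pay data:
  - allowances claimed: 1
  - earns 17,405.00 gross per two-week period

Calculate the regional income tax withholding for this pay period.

Regional Income Tax: taxable = 17,405.00 − 1×396.00 = 17,009.00
  2,066.68 + 35.4% × (17,009.00 − 11,600.00) = 2,066.68 + 35.4% × 5,409.00 = 3,981.47

3,981.47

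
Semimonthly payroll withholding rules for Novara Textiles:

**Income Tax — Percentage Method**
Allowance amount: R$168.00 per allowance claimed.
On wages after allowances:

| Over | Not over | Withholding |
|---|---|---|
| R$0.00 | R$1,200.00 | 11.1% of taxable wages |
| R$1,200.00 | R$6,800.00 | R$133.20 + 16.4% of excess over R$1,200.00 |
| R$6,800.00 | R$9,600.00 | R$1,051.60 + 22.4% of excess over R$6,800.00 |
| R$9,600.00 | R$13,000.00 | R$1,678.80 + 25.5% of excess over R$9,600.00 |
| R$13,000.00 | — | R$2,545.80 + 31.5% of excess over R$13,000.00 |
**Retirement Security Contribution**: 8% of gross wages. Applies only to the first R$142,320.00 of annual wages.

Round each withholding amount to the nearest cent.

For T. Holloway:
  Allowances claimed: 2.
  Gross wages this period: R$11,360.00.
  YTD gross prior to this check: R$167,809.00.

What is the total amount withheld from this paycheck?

R$2,041.92

Income Tax: taxable = R$11,360.00 − 2×R$168.00 = R$11,024.00
  R$1,678.80 + 25.5% × (R$11,024.00 − R$9,600.00) = R$1,678.80 + 25.5% × R$1,424.00 = R$2,041.92
Retirement Security Contribution: YTD R$167,809.00 ≥ cap R$142,320.00 → R$0.00
Total: R$2,041.92 + R$0.00 = R$2,041.92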